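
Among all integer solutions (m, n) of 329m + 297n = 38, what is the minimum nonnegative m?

94

gcd(329, 297) = 1.
1 divides 38, so solutions exist.
By Bézout, 329×(65) + 297×(-72) = 1.
Scale by 38/1 = 38: (m₀, n₀) = (2470, -2736).
General solution: m = 2470 + 297t, n = -2736 - 329t for integer t.
m ≥ 0: smallest is 2470 mod 297 = 94 (at t = -8), with n = -104.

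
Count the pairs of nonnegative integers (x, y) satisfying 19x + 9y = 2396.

14

gcd(19, 9) = 1.
By Bézout, 19·(1) + 9·(-2) = 1.
One solution: (2, 262).
General: x = 2 + 9t, y = 262 - 19t.
x ≥ 0 ⇒ t ≥ 0; y ≥ 0 ⇒ t ≤ 13. So t ∈ [0, 13]: 14 solutions.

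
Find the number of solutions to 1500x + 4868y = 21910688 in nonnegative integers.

gcd(4868, 1500):
  4868 = 3*1500 + 368
  1500 = 4*368 + 28
  368 = 13*28 + 4
  28 = 7*4
so gcd(4868, 1500) = 4.
Back-substitute for Bézout coefficients:
  4 = 368 - 13*28
  ... = 1500*(-172) + 4868*(53)
Scale by 5477672: one solution is (-942159584, 290316616). Reduce x mod 1217: (438, 4366).
General: x = 438 + 1217t, y = 4366 - 375t.
x ≥ 0 ⇒ t ≥ 0; y ≥ 0 ⇒ t ≤ 11. So t ∈ [0, 11]: 12 solutions.

12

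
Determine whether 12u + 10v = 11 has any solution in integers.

gcd(12, 10) = 2.
2 does not divide 11 (remainder 1), so no integer solutions.

no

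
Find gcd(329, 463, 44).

gcd(463, 329):
  463 = 1×329 + 134
  329 = 2×134 + 61
  134 = 2×61 + 12
  61 = 5×12 + 1
  12 = 12×1
so gcd(463, 329) = 1.
gcd(1, 44) = 1.

1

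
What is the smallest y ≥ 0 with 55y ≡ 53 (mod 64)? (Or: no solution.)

gcd(64, 55) = 1.
1 divides 53, so solutions exist.
By Bézout, 55·(7) + 64·(-6) = 1.
So 55·(7) ≡ 1 (mod 64); multiply by 53: y ≡ 371 (mod 64).
Smallest nonnegative: y = 371 mod 64 = 51.

51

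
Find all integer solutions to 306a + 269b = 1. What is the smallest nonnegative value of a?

gcd(306, 269) = 1.
1 divides 1, so solutions exist.
By Bézout, 306*(80) + 269*(-91) = 1.
Scale by 1/1 = 1: (a₀, b₀) = (80, -91).
General solution: a = 80 + 269t, b = -91 - 306t for integer t.
a ≥ 0: smallest is 80 mod 269 = 80 (at t = 0), with b = -91.

80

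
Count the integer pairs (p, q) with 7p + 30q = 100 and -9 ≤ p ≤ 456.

gcd(30, 7):
  30 = 4·7 + 2
  7 = 3·2 + 1
  2 = 2·1
so gcd(30, 7) = 1.
Back-substitute for Bézout coefficients:
  1 = 7 - 3·2
  ... = 7·(13) + 30·(-3)
Scale by 100: particular solution (1300, -300); reduce p mod 30: (10, 1).
General solution: p = 10 + 30t, q = 1 - 7t for integer t.
-9 ≤ 10 + 30t ≤ 456 gives t ∈ [0, 14], which is 15 values.

15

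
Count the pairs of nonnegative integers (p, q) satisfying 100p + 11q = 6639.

6

gcd(100, 11) = 1.
By Bézout, 100×(1) + 11×(-9) = 1.
One solution: (6, 549).
General: p = 6 + 11t, q = 549 - 100t.
p ≥ 0 ⇒ t ≥ 0; q ≥ 0 ⇒ t ≤ 5. So t ∈ [0, 5]: 6 solutions.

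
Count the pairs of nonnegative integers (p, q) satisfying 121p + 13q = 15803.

10

gcd(121, 13) = 1.
By Bézout, 121*(-3) + 13*(28) = 1.
One solution: (2, 1197).
General: p = 2 + 13t, q = 1197 - 121t.
p ≥ 0 ⇒ t ≥ 0; q ≥ 0 ⇒ t ≤ 9. So t ∈ [0, 9]: 10 solutions.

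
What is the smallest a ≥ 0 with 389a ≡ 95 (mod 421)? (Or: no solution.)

gcd(421, 389) = 1  (421 = 1×389 + 32, 389 = 12×32 + 5, 32 = 6×5 + 2, 5 = 2×2 + 1, 2 = 2×1).
1 divides 95, so solutions exist.
Back-substituting, 389×(171) + 421×(-158) = 1.
So 389×(171) ≡ 1 (mod 421); multiply by 95: a ≡ 16245 (mod 421).
Smallest nonnegative: a = 16245 mod 421 = 247.

247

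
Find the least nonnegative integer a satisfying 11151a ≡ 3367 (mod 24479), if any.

2808

gcd(24479, 11151) = 7.
7 divides 3367, so solutions exist.
By Bézout, 11151×(-1012) + 24479×(461) = 7.
So 11151×(-1012) ≡ 7 (mod 24479); multiply by 481: a ≡ -486772 (mod 3497).
Smallest nonnegative: a = -486772 mod 3497 = 2808.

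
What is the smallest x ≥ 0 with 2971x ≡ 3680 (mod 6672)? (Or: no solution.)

gcd(6672, 2971) = 1.
1 divides 3680, so solutions exist.
By Bézout, 2971·(-2093) + 6672·(932) = 1.
So 2971·(-2093) ≡ 1 (mod 6672); multiply by 3680: x ≡ -7702240 (mod 6672).
Smallest nonnegative: x = -7702240 mod 6672 = 3920.

3920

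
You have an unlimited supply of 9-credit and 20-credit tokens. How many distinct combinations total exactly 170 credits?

Need nonnegative integers with 9j + 20k = 170.
gcd(9, 20) = 1, and 9·(9) + 20·(-4) = 1.
So (j₀, k₀) = (1530, -680); general j = 1530 + 20t, k = -680 - 9t.
j ≥ 0 ⇒ t ≥ -76; k ≥ 0 ⇒ t ≤ -76. That's 1 value of t.

1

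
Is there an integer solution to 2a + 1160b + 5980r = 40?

gcd(1160, 2):
  1160 = 580*2
so gcd(1160, 2) = 2.
gcd(2, 5980) = 2.
2 divides 40, so integer solutions exist.

yes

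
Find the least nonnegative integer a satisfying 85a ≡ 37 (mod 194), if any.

5

gcd(194, 85) = 1  (194 = 2*85 + 24, 85 = 3*24 + 13, 24 = 1*13 + 11, 13 = 1*11 + 2, 11 = 5*2 + 1, 2 = 2*1).
1 divides 37, so solutions exist.
Back-substituting, 85*(-89) + 194*(39) = 1.
So 85*(-89) ≡ 1 (mod 194); multiply by 37: a ≡ -3293 (mod 194).
Smallest nonnegative: a = -3293 mod 194 = 5.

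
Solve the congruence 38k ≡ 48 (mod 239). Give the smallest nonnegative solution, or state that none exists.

39

gcd(239, 38):
  239 = 6*38 + 11
  38 = 3*11 + 5
  11 = 2*5 + 1
  5 = 5*1
so gcd(239, 38) = 1.
1 divides 48, so solutions exist.
Back-substitute for Bézout coefficients:
  1 = 11 - 2*5
  ... = 38*(-44) + 239*(7)
So 38*(-44) ≡ 1 (mod 239); multiply by 48: k ≡ -2112 (mod 239).
Smallest nonnegative: k = -2112 mod 239 = 39.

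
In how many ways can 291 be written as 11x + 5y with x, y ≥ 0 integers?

gcd(11, 5) = 1.
By Bézout, 11·(1) + 5·(-2) = 1.
One solution: (1, 56).
General: x = 1 + 5t, y = 56 - 11t.
x ≥ 0 ⇒ t ≥ 0; y ≥ 0 ⇒ t ≤ 5. So t ∈ [0, 5]: 6 solutions.

6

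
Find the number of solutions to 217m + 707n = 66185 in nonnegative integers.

gcd(707, 217) = 7.
By Bézout, 217·(-13) + 707·(4) = 7.
One solution: (2, 93).
General: m = 2 + 101t, n = 93 - 31t.
m ≥ 0 ⇒ t ≥ 0; n ≥ 0 ⇒ t ≤ 3. So t ∈ [0, 3]: 4 solutions.

4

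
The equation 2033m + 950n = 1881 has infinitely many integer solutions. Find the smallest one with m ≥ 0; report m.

gcd(2033, 950) = 19.
19 divides 1881, so solutions exist.
By Bézout, 2033*(-7) + 950*(15) = 19.
Scale by 1881/19 = 99: (m₀, n₀) = (-693, 1485).
General solution: m = -693 + 50t, n = 1485 - 107t for integer t.
m ≥ 0: smallest is -693 mod 50 = 7 (at t = 14), with n = -13.

7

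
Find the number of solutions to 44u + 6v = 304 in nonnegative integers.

gcd(44, 6) = 2.
By Bézout, 44·(1) + 6·(-7) = 2.
One solution: (2, 36).
General: u = 2 + 3t, v = 36 - 22t.
u ≥ 0 ⇒ t ≥ 0; v ≥ 0 ⇒ t ≤ 1. So t ∈ [0, 1]: 2 solutions.

2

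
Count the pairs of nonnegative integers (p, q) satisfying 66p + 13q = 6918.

gcd(66, 13) = 1.
By Bézout, 66*(1) + 13*(-5) = 1.
One solution: (2, 522).
General: p = 2 + 13t, q = 522 - 66t.
p ≥ 0 ⇒ t ≥ 0; q ≥ 0 ⇒ t ≤ 7. So t ∈ [0, 7]: 8 solutions.

8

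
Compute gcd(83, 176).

gcd(176, 83):
  176 = 2×83 + 10
  83 = 8×10 + 3
  10 = 3×3 + 1
  3 = 3×1
so gcd(176, 83) = 1.

1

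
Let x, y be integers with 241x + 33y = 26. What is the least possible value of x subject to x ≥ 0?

gcd(241, 33) = 1  (241 = 7·33 + 10, 33 = 3·10 + 3, 10 = 3·3 + 1, 3 = 3·1).
1 divides 26, so solutions exist.
Back-substituting, 241·(10) + 33·(-73) = 1.
Scale by 26/1 = 26: (x₀, y₀) = (260, -1898).
General solution: x = 260 + 33t, y = -1898 - 241t for integer t.
x ≥ 0: smallest is 260 mod 33 = 29 (at t = -7), with y = -211.

29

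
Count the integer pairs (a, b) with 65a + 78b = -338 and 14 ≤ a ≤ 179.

28

gcd(78, 65) = 13.
By Bézout, 65×(-1) + 78×(1) = 13.
Particular solution: (2, -6).
General solution: a = 2 + 6t, b = -6 - 5t for integer t.
14 ≤ 2 + 6t ≤ 179 gives t ∈ [2, 29], which is 28 values.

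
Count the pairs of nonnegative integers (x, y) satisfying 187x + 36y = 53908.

8

gcd(187, 36) = 1.
By Bézout, 187*(-5) + 36*(26) = 1.
One solution: (28, 1352).
General: x = 28 + 36t, y = 1352 - 187t.
x ≥ 0 ⇒ t ≥ 0; y ≥ 0 ⇒ t ≤ 7. So t ∈ [0, 7]: 8 solutions.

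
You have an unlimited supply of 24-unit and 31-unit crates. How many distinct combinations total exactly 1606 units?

2

Need nonnegative integers with 24j + 31k = 1606.
gcd(24, 31) = 1, and 24·(-9) + 31·(7) = 1.
So (j₀, k₀) = (-14454, 11242); general j = -14454 + 31t, k = 11242 - 24t.
j ≥ 0 ⇒ t ≥ 467; k ≥ 0 ⇒ t ≤ 468. That's 2 values of t.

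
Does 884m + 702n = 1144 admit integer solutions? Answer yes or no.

gcd(884, 702) = 26.
26 divides 1144, so integer solutions exist.

yes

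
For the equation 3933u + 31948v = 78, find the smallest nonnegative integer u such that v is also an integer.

26270

gcd(31948, 3933):
  31948 = 8*3933 + 484
  3933 = 8*484 + 61
  484 = 7*61 + 57
  61 = 1*57 + 4
  57 = 14*4 + 1
  4 = 4*1
so gcd(31948, 3933) = 1.
1 divides 78, so solutions exist.
Back-substitute for Bézout coefficients:
  1 = 57 - 14*4
  ... = 3933*(-7855) + 31948*(967)
Scale by 78/1 = 78: (u₀, v₀) = (-612690, 75426).
General solution: u = -612690 + 31948t, v = 75426 - 3933t for integer t.
u ≥ 0: smallest is -612690 mod 31948 = 26270 (at t = 20), with v = -3234.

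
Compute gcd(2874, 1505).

1

gcd(2874, 1505):
  2874 = 1·1505 + 1369
  1505 = 1·1369 + 136
  1369 = 10·136 + 9
  136 = 15·9 + 1
  9 = 9·1
so gcd(2874, 1505) = 1.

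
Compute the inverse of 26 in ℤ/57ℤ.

11

gcd(57, 26) = 1.
By Bézout, 26×(11) + 57×(-5) = 1.
So 26×11 ≡ 1 (mod 57), and 11 mod 57 = 11.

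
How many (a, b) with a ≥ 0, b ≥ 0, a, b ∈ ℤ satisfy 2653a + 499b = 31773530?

24

gcd(2653, 499):
  2653 = 5*499 + 158
  499 = 3*158 + 25
  158 = 6*25 + 8
  25 = 3*8 + 1
  8 = 8*1
so gcd(2653, 499) = 1.
Back-substitute for Bézout coefficients:
  1 = 25 - 3*8
  ... = 2653*(-60) + 499*(319)
Scale by 31773530: one solution is (-1906411800, 10135756070). Reduce a mod 499: (235, 62425).
General: a = 235 + 499t, b = 62425 - 2653t.
a ≥ 0 ⇒ t ≥ 0; b ≥ 0 ⇒ t ≤ 23. So t ∈ [0, 23]: 24 solutions.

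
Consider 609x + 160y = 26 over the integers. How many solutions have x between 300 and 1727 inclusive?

gcd(609, 160) = 1.
By Bézout, 609·(-31) + 160·(118) = 1.
Particular solution: (154, -586).
General solution: x = 154 + 160t, y = -586 - 609t for integer t.
300 ≤ 154 + 160t ≤ 1727 gives t ∈ [1, 9], which is 9 values.

9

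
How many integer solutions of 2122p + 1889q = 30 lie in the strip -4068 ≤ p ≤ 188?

gcd(2122, 1889):
  2122 = 1×1889 + 233
  1889 = 8×233 + 25
  233 = 9×25 + 8
  25 = 3×8 + 1
  8 = 8×1
so gcd(2122, 1889) = 1.
Back-substitute for Bézout coefficients:
  1 = 25 - 3×8
  ... = 2122×(-227) + 1889×(255)
Scale by 30: particular solution (-6810, 7650); reduce p mod 1889: (746, -838).
General solution: p = 746 + 1889t, q = -838 - 2122t for integer t.
-4068 ≤ 746 + 1889t ≤ 188 gives t ∈ [-2, -1], which is 2 values.

2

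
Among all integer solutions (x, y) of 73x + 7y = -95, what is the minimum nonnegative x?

gcd(73, 7) = 1.
1 divides -95, so solutions exist.
By Bézout, 73*(-2) + 7*(21) = 1.
Scale by -95/1 = -95: (x₀, y₀) = (190, -1995).
General solution: x = 190 + 7t, y = -1995 - 73t for integer t.
x ≥ 0: smallest is 190 mod 7 = 1 (at t = -27), with y = -24.

1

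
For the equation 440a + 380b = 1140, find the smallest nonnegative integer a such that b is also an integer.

0

gcd(440, 380):
  440 = 1·380 + 60
  380 = 6·60 + 20
  60 = 3·20
so gcd(440, 380) = 20.
20 divides 1140, so solutions exist.
Back-substitute for Bézout coefficients:
  20 = 380 - 6·60
  ... = 440·(-6) + 380·(7)
Scale by 1140/20 = 57: (a₀, b₀) = (-342, 399).
General solution: a = -342 + 19t, b = 399 - 22t for integer t.
a ≥ 0: smallest is -342 mod 19 = 0 (at t = 18), with b = 3.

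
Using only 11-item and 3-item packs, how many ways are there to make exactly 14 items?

Need nonnegative integers with 11j + 3k = 14.
gcd(11, 3) = 1, and 11·(-1) + 3·(4) = 1.
So (j₀, k₀) = (-14, 56); general j = -14 + 3t, k = 56 - 11t.
j ≥ 0 ⇒ t ≥ 5; k ≥ 0 ⇒ t ≤ 5. That's 1 value of t.

1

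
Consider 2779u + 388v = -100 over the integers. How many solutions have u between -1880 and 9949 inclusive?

gcd(2779, 388) = 1.
By Bézout, 2779*(-117) + 388*(838) = 1.
Particular solution: (60, -430).
General solution: u = 60 + 388t, v = -430 - 2779t for integer t.
-1880 ≤ 60 + 388t ≤ 9949 gives t ∈ [-5, 25], which is 31 values.

31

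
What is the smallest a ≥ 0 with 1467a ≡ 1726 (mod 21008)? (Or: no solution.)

gcd(21008, 1467) = 1  (21008 = 14×1467 + 470, 1467 = 3×470 + 57, 470 = 8×57 + 14, 57 = 4×14 + 1, 14 = 14×1).
1 divides 1726, so solutions exist.
Back-substituting, 1467×(1475) + 21008×(-103) = 1.
So 1467×(1475) ≡ 1 (mod 21008); multiply by 1726: a ≡ 2545850 (mod 21008).
Smallest nonnegative: a = 2545850 mod 21008 = 3882.

3882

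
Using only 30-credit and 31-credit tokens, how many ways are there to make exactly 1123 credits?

Need nonnegative integers with 30j + 31k = 1123.
gcd(30, 31) = 1, and 30·(-1) + 31·(1) = 1.
So (j₀, k₀) = (-1123, 1123); general j = -1123 + 31t, k = 1123 - 30t.
j ≥ 0 ⇒ t ≥ 37; k ≥ 0 ⇒ t ≤ 37. That's 1 value of t.

1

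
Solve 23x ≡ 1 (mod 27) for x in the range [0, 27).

20

gcd(27, 23) = 1  (27 = 1×23 + 4, 23 = 5×4 + 3, 4 = 1×3 + 1, 3 = 3×1).
Back-substituting, 23×(-7) + 27×(6) = 1.
So 23×-7 ≡ 1 (mod 27), and -7 mod 27 = 20.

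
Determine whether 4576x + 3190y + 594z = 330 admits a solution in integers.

gcd(4576, 3190) = 22  (4576 = 1*3190 + 1386, 3190 = 2*1386 + 418, 1386 = 3*418 + 132, 418 = 3*132 + 22, 132 = 6*22).
gcd(22, 594) = 22.
22 divides 330, so integer solutions exist.

yes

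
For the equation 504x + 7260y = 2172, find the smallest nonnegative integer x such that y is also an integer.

gcd(7260, 504) = 12  (7260 = 14·504 + 204, 504 = 2·204 + 96, 204 = 2·96 + 12, 96 = 8·12).
12 divides 2172, so solutions exist.
Back-substituting, 504·(-72) + 7260·(5) = 12.
Scale by 2172/12 = 181: (x₀, y₀) = (-13032, 905).
General solution: x = -13032 + 605t, y = 905 - 42t for integer t.
x ≥ 0: smallest is -13032 mod 605 = 278 (at t = 22), with y = -19.

278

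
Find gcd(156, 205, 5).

gcd(205, 156) = 1.
gcd(1, 5) = 1.

1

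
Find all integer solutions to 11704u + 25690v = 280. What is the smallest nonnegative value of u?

360

gcd(25690, 11704):
  25690 = 2*11704 + 2282
  11704 = 5*2282 + 294
  2282 = 7*294 + 224
  294 = 1*224 + 70
  224 = 3*70 + 14
  70 = 5*14
so gcd(25690, 11704) = 14.
14 divides 280, so solutions exist.
Back-substitute for Bézout coefficients:
  14 = 224 - 3*70
  ... = 11704*(-349) + 25690*(159)
Scale by 280/14 = 20: (u₀, v₀) = (-6980, 3180).
General solution: u = -6980 + 1835t, v = 3180 - 836t for integer t.
u ≥ 0: smallest is -6980 mod 1835 = 360 (at t = 4), with v = -164.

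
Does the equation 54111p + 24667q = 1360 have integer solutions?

yes

gcd(54111, 24667) = 17  (54111 = 2·24667 + 4777, 24667 = 5·4777 + 782, 4777 = 6·782 + 85, 782 = 9·85 + 17, 85 = 5·17).
17 divides 1360, so integer solutions exist.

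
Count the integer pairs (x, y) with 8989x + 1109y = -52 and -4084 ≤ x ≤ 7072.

10

gcd(8989, 1109) = 1  (8989 = 8*1109 + 117, 1109 = 9*117 + 56, 117 = 2*56 + 5, 56 = 11*5 + 1, 5 = 5*1).
Back-substituting, 8989*(-218) + 1109*(1767) = 1.
Scale by -52: particular solution (11336, -91884); reduce x mod 1109: (246, -1994).
General solution: x = 246 + 1109t, y = -1994 - 8989t for integer t.
-4084 ≤ 246 + 1109t ≤ 7072 gives t ∈ [-3, 6], which is 10 values.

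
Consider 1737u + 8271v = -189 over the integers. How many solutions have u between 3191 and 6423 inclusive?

4

gcd(8271, 1737):
  8271 = 4·1737 + 1323
  1737 = 1·1323 + 414
  1323 = 3·414 + 81
  414 = 5·81 + 9
  81 = 9·9
so gcd(8271, 1737) = 9.
Back-substitute for Bézout coefficients:
  9 = 414 - 5·81
  ... = 1737·(100) + 8271·(-21)
Scale by -21: particular solution (-2100, 441); reduce u mod 919: (657, -138).
General solution: u = 657 + 919t, v = -138 - 193t for integer t.
3191 ≤ 657 + 919t ≤ 6423 gives t ∈ [3, 6], which is 4 values.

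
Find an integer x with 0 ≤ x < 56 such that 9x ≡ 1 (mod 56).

gcd(56, 9) = 1.
By Bézout, 9*(25) + 56*(-4) = 1.
So 9*25 ≡ 1 (mod 56), and 25 mod 56 = 25.

25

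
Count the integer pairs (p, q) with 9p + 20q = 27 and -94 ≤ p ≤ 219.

gcd(20, 9) = 1  (20 = 2·9 + 2, 9 = 4·2 + 1, 2 = 2·1).
Back-substituting, 9·(9) + 20·(-4) = 1.
Scale by 27: particular solution (243, -108); reduce p mod 20: (3, 0).
General solution: p = 3 + 20t, q = 0 - 9t for integer t.
-94 ≤ 3 + 20t ≤ 219 gives t ∈ [-4, 10], which is 15 values.

15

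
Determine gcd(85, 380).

5

gcd(380, 85):
  380 = 4×85 + 40
  85 = 2×40 + 5
  40 = 8×5
so gcd(380, 85) = 5.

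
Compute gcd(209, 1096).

1

gcd(1096, 209) = 1  (1096 = 5·209 + 51, 209 = 4·51 + 5, 51 = 10·5 + 1, 5 = 5·1).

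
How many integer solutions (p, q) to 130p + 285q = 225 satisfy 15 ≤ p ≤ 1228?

gcd(285, 130):
  285 = 2*130 + 25
  130 = 5*25 + 5
  25 = 5*5
so gcd(285, 130) = 5.
Back-substitute for Bézout coefficients:
  5 = 130 - 5*25
  ... = 130*(11) + 285*(-5)
Scale by 45: particular solution (495, -225); reduce p mod 57: (39, -17).
General solution: p = 39 + 57t, q = -17 - 26t for integer t.
15 ≤ 39 + 57t ≤ 1228 gives t ∈ [0, 20], which is 21 values.

21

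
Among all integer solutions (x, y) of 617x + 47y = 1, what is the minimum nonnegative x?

gcd(617, 47) = 1.
1 divides 1, so solutions exist.
By Bézout, 617*(8) + 47*(-105) = 1.
Scale by 1/1 = 1: (x₀, y₀) = (8, -105).
General solution: x = 8 + 47t, y = -105 - 617t for integer t.
x ≥ 0: smallest is 8 mod 47 = 8 (at t = 0), with y = -105.

8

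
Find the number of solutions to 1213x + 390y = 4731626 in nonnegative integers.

gcd(1213, 390):
  1213 = 3*390 + 43
  390 = 9*43 + 3
  43 = 14*3 + 1
  3 = 3*1
so gcd(1213, 390) = 1.
Back-substitute for Bézout coefficients:
  1 = 43 - 14*3
  ... = 1213*(127) + 390*(-395)
Scale by 4731626: one solution is (600916502, -1868992270). Reduce x mod 390: (212, 11473).
General: x = 212 + 390t, y = 11473 - 1213t.
x ≥ 0 ⇒ t ≥ 0; y ≥ 0 ⇒ t ≤ 9. So t ∈ [0, 9]: 10 solutions.

10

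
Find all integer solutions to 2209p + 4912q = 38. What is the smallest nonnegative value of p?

gcd(4912, 2209) = 1.
1 divides 38, so solutions exist.
By Bézout, 2209×(-527) + 4912×(237) = 1.
Scale by 38/1 = 38: (p₀, q₀) = (-20026, 9006).
General solution: p = -20026 + 4912t, q = 9006 - 2209t for integer t.
p ≥ 0: smallest is -20026 mod 4912 = 4534 (at t = 5), with q = -2039.

4534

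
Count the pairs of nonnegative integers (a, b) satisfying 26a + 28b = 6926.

gcd(28, 26) = 2  (28 = 1·26 + 2, 26 = 13·2).
Back-substituting, 26·(-1) + 28·(1) = 2.
Scale by 3463: one solution is (-3463, 3463). Reduce a mod 14: (9, 239).
General: a = 9 + 14t, b = 239 - 13t.
a ≥ 0 ⇒ t ≥ 0; b ≥ 0 ⇒ t ≤ 18. So t ∈ [0, 18]: 19 solutions.

19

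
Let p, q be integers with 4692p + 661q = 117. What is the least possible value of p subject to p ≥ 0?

gcd(4692, 661) = 1.
1 divides 117, so solutions exist.
By Bézout, 4692·(-61) + 661·(433) = 1.
Scale by 117/1 = 117: (p₀, q₀) = (-7137, 50661).
General solution: p = -7137 + 661t, q = 50661 - 4692t for integer t.
p ≥ 0: smallest is -7137 mod 661 = 134 (at t = 11), with q = -951.

134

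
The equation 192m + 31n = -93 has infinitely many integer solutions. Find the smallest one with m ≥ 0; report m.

0

gcd(192, 31):
  192 = 6*31 + 6
  31 = 5*6 + 1
  6 = 6*1
so gcd(192, 31) = 1.
1 divides -93, so solutions exist.
Back-substitute for Bézout coefficients:
  1 = 31 - 5*6
  ... = 192*(-5) + 31*(31)
Scale by -93/1 = -93: (m₀, n₀) = (465, -2883).
General solution: m = 465 + 31t, n = -2883 - 192t for integer t.
m ≥ 0: smallest is 465 mod 31 = 0 (at t = -15), with n = -3.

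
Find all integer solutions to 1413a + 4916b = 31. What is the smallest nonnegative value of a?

gcd(4916, 1413) = 1.
1 divides 31, so solutions exist.
By Bézout, 1413*(-1583) + 4916*(455) = 1.
Scale by 31/1 = 31: (a₀, b₀) = (-49073, 14105).
General solution: a = -49073 + 4916t, b = 14105 - 1413t for integer t.
a ≥ 0: smallest is -49073 mod 4916 = 87 (at t = 10), with b = -25.

87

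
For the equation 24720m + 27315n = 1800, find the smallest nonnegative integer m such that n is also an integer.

gcd(27315, 24720):
  27315 = 1*24720 + 2595
  24720 = 9*2595 + 1365
  2595 = 1*1365 + 1230
  1365 = 1*1230 + 135
  1230 = 9*135 + 15
  135 = 9*15
so gcd(27315, 24720) = 15.
15 divides 1800, so solutions exist.
Back-substitute for Bézout coefficients:
  15 = 1230 - 9*135
  ... = 24720*(-200) + 27315*(181)
Scale by 1800/15 = 120: (m₀, n₀) = (-24000, 21720).
General solution: m = -24000 + 1821t, n = 21720 - 1648t for integer t.
m ≥ 0: smallest is -24000 mod 1821 = 1494 (at t = 14), with n = -1352.

1494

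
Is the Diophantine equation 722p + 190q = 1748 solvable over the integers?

yes

gcd(722, 190) = 38  (722 = 3·190 + 152, 190 = 1·152 + 38, 152 = 4·38).
38 divides 1748, so integer solutions exist.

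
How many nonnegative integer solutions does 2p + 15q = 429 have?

gcd(15, 2) = 1  (15 = 7×2 + 1, 2 = 2×1).
Back-substituting, 2×(-7) + 15×(1) = 1.
Scale by 429: one solution is (-3003, 429). Reduce p mod 15: (12, 27).
General: p = 12 + 15t, q = 27 - 2t.
p ≥ 0 ⇒ t ≥ 0; q ≥ 0 ⇒ t ≤ 13. So t ∈ [0, 13]: 14 solutions.

14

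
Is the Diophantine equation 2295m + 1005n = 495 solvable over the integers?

gcd(2295, 1005) = 15  (2295 = 2·1005 + 285, 1005 = 3·285 + 150, 285 = 1·150 + 135, 150 = 1·135 + 15, 135 = 9·15).
15 divides 495, so integer solutions exist.

yes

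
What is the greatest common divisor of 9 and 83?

gcd(83, 9):
  83 = 9*9 + 2
  9 = 4*2 + 1
  2 = 2*1
so gcd(83, 9) = 1.

1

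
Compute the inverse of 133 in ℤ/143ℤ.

gcd(143, 133):
  143 = 1·133 + 10
  133 = 13·10 + 3
  10 = 3·3 + 1
  3 = 3·1
so gcd(143, 133) = 1.
Back-substitute for Bézout coefficients:
  1 = 10 - 3·3
  ... = 133·(-43) + 143·(40)
So 133·-43 ≡ 1 (mod 143), and -43 mod 143 = 100.

100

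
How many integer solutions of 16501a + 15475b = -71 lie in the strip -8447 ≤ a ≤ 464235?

gcd(16501, 15475):
  16501 = 1×15475 + 1026
  15475 = 15×1026 + 85
  1026 = 12×85 + 6
  85 = 14×6 + 1
  6 = 6×1
so gcd(16501, 15475) = 1.
Back-substitute for Bézout coefficients:
  1 = 85 - 14×6
  ... = 16501×(-2549) + 15475×(2718)
Scale by -71: particular solution (180979, -192978); reduce a mod 15475: (10754, -11467).
General solution: a = 10754 + 15475t, b = -11467 - 16501t for integer t.
-8447 ≤ 10754 + 15475t ≤ 464235 gives t ∈ [-1, 29], which is 31 values.

31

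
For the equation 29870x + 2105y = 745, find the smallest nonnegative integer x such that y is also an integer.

165

gcd(29870, 2105):
  29870 = 14·2105 + 400
  2105 = 5·400 + 105
  400 = 3·105 + 85
  105 = 1·85 + 20
  85 = 4·20 + 5
  20 = 4·5
so gcd(29870, 2105) = 5.
5 divides 745, so solutions exist.
Back-substitute for Bézout coefficients:
  5 = 85 - 4·20
  ... = 29870·(100) + 2105·(-1419)
Scale by 745/5 = 149: (x₀, y₀) = (14900, -211431).
General solution: x = 14900 + 421t, y = -211431 - 5974t for integer t.
x ≥ 0: smallest is 14900 mod 421 = 165 (at t = -35), with y = -2341.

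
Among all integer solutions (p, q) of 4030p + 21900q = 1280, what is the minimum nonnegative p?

gcd(21900, 4030):
  21900 = 5×4030 + 1750
  4030 = 2×1750 + 530
  1750 = 3×530 + 160
  530 = 3×160 + 50
  160 = 3×50 + 10
  50 = 5×10
so gcd(21900, 4030) = 10.
10 divides 1280, so solutions exist.
Back-substitute for Bézout coefficients:
  10 = 160 - 3×50
  ... = 4030×(-413) + 21900×(76)
Scale by 1280/10 = 128: (p₀, q₀) = (-52864, 9728).
General solution: p = -52864 + 2190t, q = 9728 - 403t for integer t.
p ≥ 0: smallest is -52864 mod 2190 = 1886 (at t = 25), with q = -347.

1886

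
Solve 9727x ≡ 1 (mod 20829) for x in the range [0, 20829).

gcd(20829, 9727) = 1  (20829 = 2×9727 + 1375, 9727 = 7×1375 + 102, 1375 = 13×102 + 49, 102 = 2×49 + 4, 49 = 12×4 + 1, 4 = 4×1).
Back-substituting, 9727×(-5105) + 20829×(2384) = 1.
So 9727×-5105 ≡ 1 (mod 20829), and -5105 mod 20829 = 15724.

15724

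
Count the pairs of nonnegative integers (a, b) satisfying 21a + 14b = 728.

gcd(21, 14) = 7.
By Bézout, 21×(1) + 14×(-1) = 7.
One solution: (0, 52).
General: a = 0 + 2t, b = 52 - 3t.
a ≥ 0 ⇒ t ≥ 0; b ≥ 0 ⇒ t ≤ 17. So t ∈ [0, 17]: 18 solutions.

18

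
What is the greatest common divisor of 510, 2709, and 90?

gcd(2709, 510):
  2709 = 5×510 + 159
  510 = 3×159 + 33
  159 = 4×33 + 27
  33 = 1×27 + 6
  27 = 4×6 + 3
  6 = 2×3
so gcd(2709, 510) = 3.
gcd(3, 90) = 3.

3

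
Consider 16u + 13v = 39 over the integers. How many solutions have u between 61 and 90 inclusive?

2

gcd(16, 13) = 1  (16 = 1×13 + 3, 13 = 4×3 + 1, 3 = 3×1).
Back-substituting, 16×(-4) + 13×(5) = 1.
Scale by 39: particular solution (-156, 195); reduce u mod 13: (0, 3).
General solution: u = 0 + 13t, v = 3 - 16t for integer t.
61 ≤ 0 + 13t ≤ 90 gives t ∈ [5, 6], which is 2 values.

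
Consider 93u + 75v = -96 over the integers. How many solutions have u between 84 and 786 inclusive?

gcd(93, 75) = 3  (93 = 1·75 + 18, 75 = 4·18 + 3, 18 = 6·3).
Back-substituting, 93·(-4) + 75·(5) = 3.
Scale by -32: particular solution (128, -160); reduce u mod 25: (3, -5).
General solution: u = 3 + 25t, v = -5 - 31t for integer t.
84 ≤ 3 + 25t ≤ 786 gives t ∈ [4, 31], which is 28 values.

28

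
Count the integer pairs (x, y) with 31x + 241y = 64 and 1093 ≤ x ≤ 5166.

gcd(241, 31):
  241 = 7*31 + 24
  31 = 1*24 + 7
  24 = 3*7 + 3
  7 = 2*3 + 1
  3 = 3*1
so gcd(241, 31) = 1.
Back-substitute for Bézout coefficients:
  1 = 7 - 2*3
  ... = 31*(70) + 241*(-9)
Scale by 64: particular solution (4480, -576); reduce x mod 241: (142, -18).
General solution: x = 142 + 241t, y = -18 - 31t for integer t.
1093 ≤ 142 + 241t ≤ 5166 gives t ∈ [4, 20], which is 17 values.

17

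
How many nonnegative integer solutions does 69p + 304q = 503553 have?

gcd(304, 69):
  304 = 4*69 + 28
  69 = 2*28 + 13
  28 = 2*13 + 2
  13 = 6*2 + 1
  2 = 2*1
so gcd(304, 69) = 1.
Back-substitute for Bézout coefficients:
  1 = 13 - 6*2
  ... = 69*(141) + 304*(-32)
Scale by 503553: one solution is (71000973, -16113696). Reduce p mod 304: (253, 1599).
General: p = 253 + 304t, q = 1599 - 69t.
p ≥ 0 ⇒ t ≥ 0; q ≥ 0 ⇒ t ≤ 23. So t ∈ [0, 23]: 24 solutions.

24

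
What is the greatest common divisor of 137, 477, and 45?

gcd(477, 137):
  477 = 3*137 + 66
  137 = 2*66 + 5
  66 = 13*5 + 1
  5 = 5*1
so gcd(477, 137) = 1.
gcd(1, 45) = 1.

1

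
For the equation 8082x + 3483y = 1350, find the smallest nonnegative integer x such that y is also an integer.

357

gcd(8082, 3483):
  8082 = 2*3483 + 1116
  3483 = 3*1116 + 135
  1116 = 8*135 + 36
  135 = 3*36 + 27
  36 = 1*27 + 9
  27 = 3*9
so gcd(8082, 3483) = 9.
9 divides 1350, so solutions exist.
Back-substitute for Bézout coefficients:
  9 = 36 - 1*27
  ... = 8082*(103) + 3483*(-239)
Scale by 1350/9 = 150: (x₀, y₀) = (15450, -35850).
General solution: x = 15450 + 387t, y = -35850 - 898t for integer t.
x ≥ 0: smallest is 15450 mod 387 = 357 (at t = -39), with y = -828.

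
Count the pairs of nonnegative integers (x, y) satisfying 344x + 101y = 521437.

15

gcd(344, 101) = 1  (344 = 3*101 + 41, 101 = 2*41 + 19, 41 = 2*19 + 3, 19 = 6*3 + 1, 3 = 3*1).
Back-substituting, 344*(-32) + 101*(109) = 1.
Scale by 521437: one solution is (-16685984, 56836633). Reduce x mod 101: (24, 5081).
General: x = 24 + 101t, y = 5081 - 344t.
x ≥ 0 ⇒ t ≥ 0; y ≥ 0 ⇒ t ≤ 14. So t ∈ [0, 14]: 15 solutions.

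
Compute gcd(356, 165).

1

gcd(356, 165) = 1  (356 = 2·165 + 26, 165 = 6·26 + 9, 26 = 2·9 + 8, 9 = 1·8 + 1, 8 = 8·1).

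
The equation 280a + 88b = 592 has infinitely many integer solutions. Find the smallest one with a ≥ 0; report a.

4

gcd(280, 88):
  280 = 3×88 + 16
  88 = 5×16 + 8
  16 = 2×8
so gcd(280, 88) = 8.
8 divides 592, so solutions exist.
Back-substitute for Bézout coefficients:
  8 = 88 - 5×16
  ... = 280×(-5) + 88×(16)
Scale by 592/8 = 74: (a₀, b₀) = (-370, 1184).
General solution: a = -370 + 11t, b = 1184 - 35t for integer t.
a ≥ 0: smallest is -370 mod 11 = 4 (at t = 34), with b = -6.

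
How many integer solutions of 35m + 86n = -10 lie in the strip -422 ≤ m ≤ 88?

gcd(86, 35):
  86 = 2×35 + 16
  35 = 2×16 + 3
  16 = 5×3 + 1
  3 = 3×1
so gcd(86, 35) = 1.
Back-substitute for Bézout coefficients:
  1 = 16 - 5×3
  ... = 35×(-27) + 86×(11)
Scale by -10: particular solution (270, -110); reduce m mod 86: (12, -5).
General solution: m = 12 + 86t, n = -5 - 35t for integer t.
-422 ≤ 12 + 86t ≤ 88 gives t ∈ [-5, 0], which is 6 values.

6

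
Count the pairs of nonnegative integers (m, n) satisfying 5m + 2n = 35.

4

gcd(5, 2) = 1  (5 = 2·2 + 1, 2 = 2·1).
Back-substituting, 5·(1) + 2·(-2) = 1.
Scale by 35: one solution is (35, -70). Reduce m mod 2: (1, 15).
General: m = 1 + 2t, n = 15 - 5t.
m ≥ 0 ⇒ t ≥ 0; n ≥ 0 ⇒ t ≤ 3. So t ∈ [0, 3]: 4 solutions.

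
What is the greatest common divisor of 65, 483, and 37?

1

gcd(483, 65):
  483 = 7*65 + 28
  65 = 2*28 + 9
  28 = 3*9 + 1
  9 = 9*1
so gcd(483, 65) = 1.
gcd(1, 37) = 1.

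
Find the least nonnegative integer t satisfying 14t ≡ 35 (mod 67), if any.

36

gcd(67, 14) = 1  (67 = 4×14 + 11, 14 = 1×11 + 3, 11 = 3×3 + 2, 3 = 1×2 + 1, 2 = 2×1).
1 divides 35, so solutions exist.
Back-substituting, 14×(24) + 67×(-5) = 1.
So 14×(24) ≡ 1 (mod 67); multiply by 35: t ≡ 840 (mod 67).
Smallest nonnegative: t = 840 mod 67 = 36.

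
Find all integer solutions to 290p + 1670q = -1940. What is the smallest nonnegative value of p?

gcd(1670, 290):
  1670 = 5*290 + 220
  290 = 1*220 + 70
  220 = 3*70 + 10
  70 = 7*10
so gcd(1670, 290) = 10.
10 divides -1940, so solutions exist.
Back-substitute for Bézout coefficients:
  10 = 220 - 3*70
  ... = 290*(-23) + 1670*(4)
Scale by -1940/10 = -194: (p₀, q₀) = (4462, -776).
General solution: p = 4462 + 167t, q = -776 - 29t for integer t.
p ≥ 0: smallest is 4462 mod 167 = 120 (at t = -26), with q = -22.

120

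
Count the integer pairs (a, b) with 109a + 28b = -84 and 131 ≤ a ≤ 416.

10

gcd(109, 28) = 1.
By Bézout, 109·(9) + 28·(-35) = 1.
Particular solution: (0, -3).
General solution: a = 0 + 28t, b = -3 - 109t for integer t.
131 ≤ 0 + 28t ≤ 416 gives t ∈ [5, 14], which is 10 values.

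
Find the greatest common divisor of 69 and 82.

gcd(82, 69):
  82 = 1·69 + 13
  69 = 5·13 + 4
  13 = 3·4 + 1
  4 = 4·1
so gcd(82, 69) = 1.

1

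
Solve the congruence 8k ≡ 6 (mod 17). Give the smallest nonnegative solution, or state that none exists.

5

gcd(17, 8) = 1  (17 = 2·8 + 1, 8 = 8·1).
1 divides 6, so solutions exist.
Back-substituting, 8·(-2) + 17·(1) = 1.
So 8·(-2) ≡ 1 (mod 17); multiply by 6: k ≡ -12 (mod 17).
Smallest nonnegative: k = -12 mod 17 = 5.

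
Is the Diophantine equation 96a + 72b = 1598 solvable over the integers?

no

gcd(96, 72) = 24.
24 does not divide 1598 (remainder 14), so no integer solutions.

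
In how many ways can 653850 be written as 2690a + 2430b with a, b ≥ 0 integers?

1

gcd(2690, 2430) = 10  (2690 = 1·2430 + 260, 2430 = 9·260 + 90, 260 = 2·90 + 80, 90 = 1·80 + 10, 80 = 8·10).
Back-substituting, 2690·(-28) + 2430·(31) = 10.
Scale by 65385: one solution is (-1830780, 2026935). Reduce a mod 243: (225, 20).
General: a = 225 + 243t, b = 20 - 269t.
a ≥ 0 ⇒ t ≥ 0; b ≥ 0 ⇒ t ≤ 0. So t ∈ [0, 0]: 1 solution.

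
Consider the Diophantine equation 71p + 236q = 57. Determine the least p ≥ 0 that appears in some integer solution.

167

gcd(236, 71) = 1.
1 divides 57, so solutions exist.
By Bézout, 71·(-113) + 236·(34) = 1.
Scale by 57/1 = 57: (p₀, q₀) = (-6441, 1938).
General solution: p = -6441 + 236t, q = 1938 - 71t for integer t.
p ≥ 0: smallest is -6441 mod 236 = 167 (at t = 28), with q = -50.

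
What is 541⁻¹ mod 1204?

gcd(1204, 541) = 1  (1204 = 2*541 + 122, 541 = 4*122 + 53, 122 = 2*53 + 16, 53 = 3*16 + 5, 16 = 3*5 + 1, 5 = 5*1).
Back-substituting, 541*(-227) + 1204*(102) = 1.
So 541*-227 ≡ 1 (mod 1204), and -227 mod 1204 = 977.

977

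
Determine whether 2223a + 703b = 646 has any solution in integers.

yes

gcd(2223, 703) = 19  (2223 = 3×703 + 114, 703 = 6×114 + 19, 114 = 6×19).
19 divides 646, so integer solutions exist.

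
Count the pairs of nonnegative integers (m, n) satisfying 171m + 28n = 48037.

gcd(171, 28) = 1  (171 = 6·28 + 3, 28 = 9·3 + 1, 3 = 3·1).
Back-substituting, 171·(-9) + 28·(55) = 1.
Scale by 48037: one solution is (-432333, 2642035). Reduce m mod 28: (15, 1624).
General: m = 15 + 28t, n = 1624 - 171t.
m ≥ 0 ⇒ t ≥ 0; n ≥ 0 ⇒ t ≤ 9. So t ∈ [0, 9]: 10 solutions.

10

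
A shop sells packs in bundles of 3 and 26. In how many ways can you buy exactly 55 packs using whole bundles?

1

Need nonnegative integers with 3j + 26k = 55.
gcd(3, 26) = 1, and 3·(9) + 26·(-1) = 1.
So (j₀, k₀) = (495, -55); general j = 495 + 26t, k = -55 - 3t.
j ≥ 0 ⇒ t ≥ -19; k ≥ 0 ⇒ t ≤ -19. That's 1 value of t.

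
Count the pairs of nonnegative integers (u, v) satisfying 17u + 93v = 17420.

11

gcd(93, 17):
  93 = 5·17 + 8
  17 = 2·8 + 1
  8 = 8·1
so gcd(93, 17) = 1.
Back-substitute for Bézout coefficients:
  1 = 17 - 2·8
  ... = 17·(11) + 93·(-2)
Scale by 17420: one solution is (191620, -34840). Reduce u mod 93: (40, 180).
General: u = 40 + 93t, v = 180 - 17t.
u ≥ 0 ⇒ t ≥ 0; v ≥ 0 ⇒ t ≤ 10. So t ∈ [0, 10]: 11 solutions.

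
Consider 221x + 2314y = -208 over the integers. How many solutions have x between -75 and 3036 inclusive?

17

gcd(2314, 221) = 13.
By Bézout, 221×(21) + 2314×(-2) = 13.
Particular solution: (20, -2).
General solution: x = 20 + 178t, y = -2 - 17t for integer t.
-75 ≤ 20 + 178t ≤ 3036 gives t ∈ [0, 16], which is 17 values.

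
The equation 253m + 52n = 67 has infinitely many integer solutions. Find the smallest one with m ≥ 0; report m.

gcd(253, 52) = 1  (253 = 4*52 + 45, 52 = 1*45 + 7, 45 = 6*7 + 3, 7 = 2*3 + 1, 3 = 3*1).
1 divides 67, so solutions exist.
Back-substituting, 253*(-15) + 52*(73) = 1.
Scale by 67/1 = 67: (m₀, n₀) = (-1005, 4891).
General solution: m = -1005 + 52t, n = 4891 - 253t for integer t.
m ≥ 0: smallest is -1005 mod 52 = 35 (at t = 20), with n = -169.

35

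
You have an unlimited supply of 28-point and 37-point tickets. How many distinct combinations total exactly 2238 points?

Need nonnegative integers with 28j + 37k = 2238.
gcd(28, 37) = 1, and 28·(4) + 37·(-3) = 1.
So (j₀, k₀) = (8952, -6714); general j = 8952 + 37t, k = -6714 - 28t.
j ≥ 0 ⇒ t ≥ -241; k ≥ 0 ⇒ t ≤ -240. That's 2 values of t.

2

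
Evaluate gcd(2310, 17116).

gcd(17116, 2310) = 22  (17116 = 7×2310 + 946, 2310 = 2×946 + 418, 946 = 2×418 + 110, 418 = 3×110 + 88, 110 = 1×88 + 22, 88 = 4×22).

22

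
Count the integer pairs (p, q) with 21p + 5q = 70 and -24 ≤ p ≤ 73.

19

gcd(21, 5):
  21 = 4*5 + 1
  5 = 5*1
so gcd(21, 5) = 1.
Back-substitute for Bézout coefficients:
  1 = 21 - 4*5
  ... = 21*(1) + 5*(-4)
Scale by 70: particular solution (70, -280); reduce p mod 5: (0, 14).
General solution: p = 0 + 5t, q = 14 - 21t for integer t.
-24 ≤ 0 + 5t ≤ 73 gives t ∈ [-4, 14], which is 19 values.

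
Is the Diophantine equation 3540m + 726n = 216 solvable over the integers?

gcd(3540, 726):
  3540 = 4·726 + 636
  726 = 1·636 + 90
  636 = 7·90 + 6
  90 = 15·6
so gcd(3540, 726) = 6.
6 divides 216, so integer solutions exist.

yes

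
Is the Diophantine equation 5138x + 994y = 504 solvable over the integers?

yes

gcd(5138, 994) = 14  (5138 = 5×994 + 168, 994 = 5×168 + 154, 168 = 1×154 + 14, 154 = 11×14).
14 divides 504, so integer solutions exist.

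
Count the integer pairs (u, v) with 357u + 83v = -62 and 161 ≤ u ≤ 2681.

gcd(357, 83) = 1.
By Bézout, 357·(10) + 83·(-43) = 1.
Particular solution: (44, -190).
General solution: u = 44 + 83t, v = -190 - 357t for integer t.
161 ≤ 44 + 83t ≤ 2681 gives t ∈ [2, 31], which is 30 values.

30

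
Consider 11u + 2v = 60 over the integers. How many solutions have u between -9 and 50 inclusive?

gcd(11, 2):
  11 = 5×2 + 1
  2 = 2×1
so gcd(11, 2) = 1.
Back-substitute for Bézout coefficients:
  1 = 11 - 5×2
  ... = 11×(1) + 2×(-5)
Scale by 60: particular solution (60, -300); reduce u mod 2: (0, 30).
General solution: u = 0 + 2t, v = 30 - 11t for integer t.
-9 ≤ 0 + 2t ≤ 50 gives t ∈ [-4, 25], which is 30 values.

30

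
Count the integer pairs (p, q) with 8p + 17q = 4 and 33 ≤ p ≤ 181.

9

gcd(17, 8) = 1  (17 = 2·8 + 1, 8 = 8·1).
Back-substituting, 8·(-2) + 17·(1) = 1.
Scale by 4: particular solution (-8, 4); reduce p mod 17: (9, -4).
General solution: p = 9 + 17t, q = -4 - 8t for integer t.
33 ≤ 9 + 17t ≤ 181 gives t ∈ [2, 10], which is 9 values.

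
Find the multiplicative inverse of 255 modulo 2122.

gcd(2122, 255) = 1  (2122 = 8×255 + 82, 255 = 3×82 + 9, 82 = 9×9 + 1, 9 = 9×1).
Back-substituting, 255×(-233) + 2122×(28) = 1.
So 255×-233 ≡ 1 (mod 2122), and -233 mod 2122 = 1889.

1889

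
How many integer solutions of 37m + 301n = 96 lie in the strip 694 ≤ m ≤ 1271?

gcd(301, 37) = 1.
By Bézout, 37×(-122) + 301×(15) = 1.
Particular solution: (27, -3).
General solution: m = 27 + 301t, n = -3 - 37t for integer t.
694 ≤ 27 + 301t ≤ 1271 gives t ∈ [3, 4], which is 2 values.

2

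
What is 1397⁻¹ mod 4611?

gcd(4611, 1397) = 1.
By Bézout, 1397×(-2053) + 4611×(622) = 1.
So 1397×-2053 ≡ 1 (mod 4611), and -2053 mod 4611 = 2558.

2558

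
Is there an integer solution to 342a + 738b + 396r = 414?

gcd(738, 342) = 18  (738 = 2*342 + 54, 342 = 6*54 + 18, 54 = 3*18).
gcd(18, 396) = 18.
18 divides 414, so integer solutions exist.

yes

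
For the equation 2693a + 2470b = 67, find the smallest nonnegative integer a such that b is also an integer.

1119

gcd(2693, 2470):
  2693 = 1*2470 + 223
  2470 = 11*223 + 17
  223 = 13*17 + 2
  17 = 8*2 + 1
  2 = 2*1
so gcd(2693, 2470) = 1.
1 divides 67, so solutions exist.
Back-substitute for Bézout coefficients:
  1 = 17 - 8*2
  ... = 2693*(-1163) + 2470*(1268)
Scale by 67/1 = 67: (a₀, b₀) = (-77921, 84956).
General solution: a = -77921 + 2470t, b = 84956 - 2693t for integer t.
a ≥ 0: smallest is -77921 mod 2470 = 1119 (at t = 32), with b = -1220.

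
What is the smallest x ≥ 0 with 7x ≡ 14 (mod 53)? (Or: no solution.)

2

gcd(53, 7):
  53 = 7·7 + 4
  7 = 1·4 + 3
  4 = 1·3 + 1
  3 = 3·1
so gcd(53, 7) = 1.
1 divides 14, so solutions exist.
Back-substitute for Bézout coefficients:
  1 = 4 - 1·3
  ... = 7·(-15) + 53·(2)
So 7·(-15) ≡ 1 (mod 53); multiply by 14: x ≡ -210 (mod 53).
Smallest nonnegative: x = -210 mod 53 = 2.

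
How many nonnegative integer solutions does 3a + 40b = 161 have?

1

gcd(40, 3):
  40 = 13·3 + 1
  3 = 3·1
so gcd(40, 3) = 1.
Back-substitute for Bézout coefficients:
  1 = 40 - 13·3
  ... = 3·(-13) + 40·(1)
Scale by 161: one solution is (-2093, 161). Reduce a mod 40: (27, 2).
General: a = 27 + 40t, b = 2 - 3t.
a ≥ 0 ⇒ t ≥ 0; b ≥ 0 ⇒ t ≤ 0. So t ∈ [0, 0]: 1 solution.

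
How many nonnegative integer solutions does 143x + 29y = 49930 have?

12

gcd(143, 29):
  143 = 4*29 + 27
  29 = 1*27 + 2
  27 = 13*2 + 1
  2 = 2*1
so gcd(143, 29) = 1.
Back-substitute for Bézout coefficients:
  1 = 27 - 13*2
  ... = 143*(14) + 29*(-69)
Scale by 49930: one solution is (699020, -3445170). Reduce x mod 29: (4, 1702).
General: x = 4 + 29t, y = 1702 - 143t.
x ≥ 0 ⇒ t ≥ 0; y ≥ 0 ⇒ t ≤ 11. So t ∈ [0, 11]: 12 solutions.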